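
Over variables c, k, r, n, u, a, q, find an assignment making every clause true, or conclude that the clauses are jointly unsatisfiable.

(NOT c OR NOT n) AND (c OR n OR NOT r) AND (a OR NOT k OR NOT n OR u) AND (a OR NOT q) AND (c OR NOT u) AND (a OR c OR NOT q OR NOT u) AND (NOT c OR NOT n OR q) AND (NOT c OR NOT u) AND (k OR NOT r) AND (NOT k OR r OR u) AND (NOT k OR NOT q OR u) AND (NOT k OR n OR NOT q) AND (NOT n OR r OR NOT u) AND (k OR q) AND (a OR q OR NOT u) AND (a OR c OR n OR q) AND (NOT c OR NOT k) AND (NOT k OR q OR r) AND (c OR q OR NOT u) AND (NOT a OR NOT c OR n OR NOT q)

c = False, k = False, r = False, n = True, u = False, a = True, q = True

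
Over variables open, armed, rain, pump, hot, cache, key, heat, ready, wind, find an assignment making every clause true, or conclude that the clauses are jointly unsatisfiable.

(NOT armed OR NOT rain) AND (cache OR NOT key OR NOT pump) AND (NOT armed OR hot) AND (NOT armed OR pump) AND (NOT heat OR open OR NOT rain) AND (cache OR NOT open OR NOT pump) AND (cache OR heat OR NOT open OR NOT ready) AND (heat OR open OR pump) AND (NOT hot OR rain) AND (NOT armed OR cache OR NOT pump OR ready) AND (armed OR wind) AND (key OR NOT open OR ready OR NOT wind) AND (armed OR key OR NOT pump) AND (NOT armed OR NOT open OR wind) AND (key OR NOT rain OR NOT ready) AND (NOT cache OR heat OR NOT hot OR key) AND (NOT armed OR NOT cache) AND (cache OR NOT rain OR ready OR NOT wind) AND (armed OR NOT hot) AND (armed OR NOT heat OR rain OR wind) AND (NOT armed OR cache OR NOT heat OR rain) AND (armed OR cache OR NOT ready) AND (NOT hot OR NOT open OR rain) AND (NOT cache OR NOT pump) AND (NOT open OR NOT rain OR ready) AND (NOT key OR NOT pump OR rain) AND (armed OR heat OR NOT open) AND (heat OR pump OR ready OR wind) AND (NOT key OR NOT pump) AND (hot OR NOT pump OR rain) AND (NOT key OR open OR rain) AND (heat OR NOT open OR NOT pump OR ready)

open = True, armed = False, rain = False, pump = False, hot = False, cache = True, key = False, heat = True, ready = True, wind = True

Set open = True.
Try armed = True:
  (NOT armed OR NOT rain) forces rain = False.
  (NOT armed OR hot) forces hot = True.
  clause (NOT hot OR rain) is falsified — backtrack.
So armed = False.
  then (armed OR wind) forces wind = True.
  then (armed OR NOT hot) forces hot = False.
  then (armed OR heat OR NOT open) forces heat = True.
Set rain = False.
  then (hot OR NOT pump OR rain) forces pump = False.
Set cache = True.
Set key = False.
  then (key OR NOT open OR ready OR NOT wind) forces ready = True.
All clauses satisfied.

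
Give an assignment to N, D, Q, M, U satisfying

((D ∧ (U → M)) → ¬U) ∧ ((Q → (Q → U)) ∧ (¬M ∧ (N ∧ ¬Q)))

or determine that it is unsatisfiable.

N = True, D = False, Q = False, M = False, U = False

  (D ∧ (U → M)) → ¬U = True
    D ∧ (U → M) = False
      U → M = True
    ¬U = True
  (Q → (Q → U)) ∧ (¬M ∧ (N ∧ ¬Q)) = True
    Q → (Q → U) = True
      Q → U = True
    ¬M ∧ (N ∧ ¬Q) = True
      ¬M = True
      N ∧ ¬Q = True
        ¬Q = True
Both conjuncts True, so the formula holds.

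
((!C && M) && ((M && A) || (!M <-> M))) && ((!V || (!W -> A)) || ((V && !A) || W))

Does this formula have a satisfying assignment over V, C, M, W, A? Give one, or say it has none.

V = True, C = False, M = True, W = True, A = True

  (!C && M) && ((M && A) || (!M <-> M)) = True
    !C && M = True
      !C = True
    (M && A) || (!M <-> M) = True
      M && A = True
      !M <-> M = False
        !M = False
  (!V || (!W -> A)) || ((V && !A) || W) = True
    !V || (!W -> A) = True
      !V = False
      !W -> A = True
        !W = False
    (V && !A) || W = True
      V && !A = False
        !A = False
Both conjuncts True, so the formula holds.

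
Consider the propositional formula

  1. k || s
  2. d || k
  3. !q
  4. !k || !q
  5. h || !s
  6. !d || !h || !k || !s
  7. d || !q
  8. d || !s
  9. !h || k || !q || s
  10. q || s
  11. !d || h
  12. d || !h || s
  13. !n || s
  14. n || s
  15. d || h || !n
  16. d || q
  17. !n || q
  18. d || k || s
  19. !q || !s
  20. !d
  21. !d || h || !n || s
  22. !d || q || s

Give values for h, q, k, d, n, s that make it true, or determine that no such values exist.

Case d = True:
  Clause (!d) is falsified — contradiction.
Case d = False:
  (d || k) forces k = True.
  (!q) forces q = False.
  Clause (d || q) is falsified — contradiction.
Both cases fail, so the formula is unsatisfiable.

Unsatisfiable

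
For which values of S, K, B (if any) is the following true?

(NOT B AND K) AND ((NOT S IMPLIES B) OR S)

S=T, K=T, B=F

  NOT B AND K = True
    NOT B = True
  (NOT S IMPLIES B) OR S = True
    NOT S IMPLIES B = True
      NOT S = False
Both conjuncts True, so the formula holds.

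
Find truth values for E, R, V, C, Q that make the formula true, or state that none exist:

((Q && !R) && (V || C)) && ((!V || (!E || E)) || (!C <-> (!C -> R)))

E = True; R = False; V = False; C = True; Q = True

  (Q && !R) && (V || C) = True
    Q && !R = True
      !R = True
    V || C = True
  (!V || (!E || E)) || (!C <-> (!C -> R)) = True
    !V || (!E || E) = True
      !V = True
      !E || E = True
        !E = False
    !C <-> (!C -> R) = False
      !C = False
      !C -> R = True
        !C = False
Both conjuncts True, so the formula holds.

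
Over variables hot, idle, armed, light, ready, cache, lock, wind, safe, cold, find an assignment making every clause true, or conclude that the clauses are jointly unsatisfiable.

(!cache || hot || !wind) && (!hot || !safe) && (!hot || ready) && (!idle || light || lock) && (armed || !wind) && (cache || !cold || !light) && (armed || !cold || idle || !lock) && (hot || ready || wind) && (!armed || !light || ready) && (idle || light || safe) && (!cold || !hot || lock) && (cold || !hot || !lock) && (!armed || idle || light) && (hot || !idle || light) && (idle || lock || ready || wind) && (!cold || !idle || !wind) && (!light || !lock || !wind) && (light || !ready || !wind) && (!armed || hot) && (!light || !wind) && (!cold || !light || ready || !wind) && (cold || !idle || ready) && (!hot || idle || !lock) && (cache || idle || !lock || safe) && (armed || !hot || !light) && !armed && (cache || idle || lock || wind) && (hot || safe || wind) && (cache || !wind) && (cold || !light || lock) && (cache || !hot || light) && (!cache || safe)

Unit clause (!armed) forces armed = False.
In (armed || !wind) only !wind is left, so wind = False.
Set hot = False.
  then (hot || ready || wind) forces ready = True.
  then (hot || safe || wind) forces safe = True.
Set idle = False.
Set light = False.
Set cache = True.
Set lock = False.
Set cold = True.
All clauses satisfied.

hot = False; idle = False; armed = False; light = False; ready = True; cache = True; lock = False; wind = False; safe = True; cold = True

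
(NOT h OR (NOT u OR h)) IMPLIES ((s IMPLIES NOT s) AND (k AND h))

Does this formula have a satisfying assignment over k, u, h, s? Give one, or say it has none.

k = True, u = True, h = True, s = False

  (NOT h OR (NOT u OR h)) IMPLIES ((s IMPLIES NOT s) AND (k AND h)) = True
    NOT h OR (NOT u OR h) = True
      NOT h = False
      NOT u OR h = True
        NOT u = False
    (s IMPLIES NOT s) AND (k AND h) = True
      s IMPLIES NOT s = True
        NOT s = True
      k AND h = True
The formula evaluates to True.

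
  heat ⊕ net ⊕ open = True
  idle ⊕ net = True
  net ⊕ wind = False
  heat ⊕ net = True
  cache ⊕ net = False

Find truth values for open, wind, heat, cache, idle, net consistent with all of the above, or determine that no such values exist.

open = False, wind = False, heat = True, cache = False, idle = True, net = False

heat ⊕ net ⊕ open = T ⊕ F ⊕ F = True ✓
idle ⊕ net = T ⊕ F = True ✓
net ⊕ wind = F ⊕ F = False ✓
heat ⊕ net = T ⊕ F = True ✓
cache ⊕ net = F ⊕ F = False ✓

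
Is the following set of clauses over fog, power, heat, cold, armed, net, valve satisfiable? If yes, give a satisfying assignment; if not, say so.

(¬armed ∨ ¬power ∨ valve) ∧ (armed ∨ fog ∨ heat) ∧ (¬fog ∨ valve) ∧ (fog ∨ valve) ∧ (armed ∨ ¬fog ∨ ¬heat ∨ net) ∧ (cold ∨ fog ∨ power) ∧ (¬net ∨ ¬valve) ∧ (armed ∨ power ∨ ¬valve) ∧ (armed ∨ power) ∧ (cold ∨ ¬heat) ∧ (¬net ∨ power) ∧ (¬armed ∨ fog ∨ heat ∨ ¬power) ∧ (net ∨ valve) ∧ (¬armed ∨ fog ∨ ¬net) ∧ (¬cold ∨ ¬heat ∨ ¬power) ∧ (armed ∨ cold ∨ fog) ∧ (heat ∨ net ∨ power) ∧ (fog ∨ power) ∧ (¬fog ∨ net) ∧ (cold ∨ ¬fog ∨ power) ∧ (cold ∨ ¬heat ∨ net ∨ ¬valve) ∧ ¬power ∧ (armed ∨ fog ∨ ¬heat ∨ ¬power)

Unsatisfiable — no assignment works.

Case valve = True:
  (¬net ∨ ¬valve) forces net = False.
  (¬fog ∨ net) forces fog = False.
  (fog ∨ power) forces power = True.
  Clause (¬power) is falsified — contradiction.
Case valve = False:
  (¬fog ∨ valve) forces fog = False.
  Clause (fog ∨ valve) is falsified — contradiction.
Both cases fail, so the formula is unsatisfiable.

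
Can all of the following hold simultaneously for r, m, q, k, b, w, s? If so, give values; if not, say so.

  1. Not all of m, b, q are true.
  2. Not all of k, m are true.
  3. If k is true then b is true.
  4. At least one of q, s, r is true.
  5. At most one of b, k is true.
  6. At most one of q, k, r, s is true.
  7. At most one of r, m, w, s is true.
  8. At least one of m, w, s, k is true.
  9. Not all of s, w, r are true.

r = False, m = False, q = False, k = False, b = True, w = False, s = True

  (1) {m, b, q}: 1/3 true — not all ✓
  (2) {k, m}: 0/2 true — not all ✓
  (3) k=F ⇒ b: vacuous ✓
  (4) {q, s, r}: 1 true — at least one ✓
  (5) {b, k}: 1 true — at most one ✓
  (6) {q, k, r, s}: 1 true — at most one ✓
  (7) {r, m, w, s}: 1 true — at most one ✓
  (8) {m, w, s, k}: 1 true — at least one ✓
  (9) {s, w, r}: 1/3 true — not all ✓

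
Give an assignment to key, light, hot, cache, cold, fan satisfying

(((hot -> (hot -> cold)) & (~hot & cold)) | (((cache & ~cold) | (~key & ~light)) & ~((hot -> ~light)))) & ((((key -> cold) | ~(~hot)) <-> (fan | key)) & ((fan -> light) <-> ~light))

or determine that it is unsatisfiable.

key: True, light: False, hot: False, cache: True, cold: True, fan: False

  ((hot -> (hot -> cold)) & (~hot & cold)) | (((cache & ~cold) | (~key & ~light)) & ~((hot -> ~light))) = True
    (hot -> (hot -> cold)) & (~hot & cold) = True
      hot -> (hot -> cold) = True
        hot -> cold = True
      ~hot & cold = True
        ~hot = True
    ((cache & ~cold) | (~key & ~light)) & ~((hot -> ~light)) = False
      (cache & ~cold) | (~key & ~light) = False
        cache & ~cold = False
          ~cold = False
        ~key & ~light = False
          ~key = False
          ~light = True
      ~((hot -> ~light)) = False
        hot -> ~light = True
          ~light = True
  (((key -> cold) | ~(~hot)) <-> (fan | key)) & ((fan -> light) <-> ~light) = True
    ((key -> cold) | ~(~hot)) <-> (fan | key) = True
      (key -> cold) | ~(~hot) = True
        key -> cold = True
        ~(~hot) = False
          ~hot = True
      fan | key = True
    (fan -> light) <-> ~light = True
      fan -> light = True
      ~light = True
Both conjuncts True, so the formula holds.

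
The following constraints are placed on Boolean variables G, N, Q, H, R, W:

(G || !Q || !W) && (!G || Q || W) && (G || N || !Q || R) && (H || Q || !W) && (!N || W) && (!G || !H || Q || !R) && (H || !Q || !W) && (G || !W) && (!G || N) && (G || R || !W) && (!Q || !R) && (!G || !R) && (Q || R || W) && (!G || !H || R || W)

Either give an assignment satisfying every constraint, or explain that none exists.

G = True, N = True, Q = False, H = True, R = False, W = True

Set G = True.
  then (!G || N) forces N = True.
  then (!G || !R) forces R = False.
  then (!N || W) forces W = True.
Set Q = False.
  then (H || Q || !W) forces H = True.
All clauses satisfied.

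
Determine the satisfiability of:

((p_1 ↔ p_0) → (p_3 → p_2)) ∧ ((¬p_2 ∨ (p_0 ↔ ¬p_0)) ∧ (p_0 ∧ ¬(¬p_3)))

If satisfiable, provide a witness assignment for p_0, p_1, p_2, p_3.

p_0=T, p_1=F, p_2=F, p_3=T

  (p_1 ↔ p_0) → (p_3 → p_2) = True
    p_1 ↔ p_0 = False
    p_3 → p_2 = False
  (¬p_2 ∨ (p_0 ↔ ¬p_0)) ∧ (p_0 ∧ ¬(¬p_3)) = True
    ¬p_2 ∨ (p_0 ↔ ¬p_0) = True
      ¬p_2 = True
      p_0 ↔ ¬p_0 = False
        ¬p_0 = False
    p_0 ∧ ¬(¬p_3) = True
      ¬(¬p_3) = True
        ¬p_3 = False
Both conjuncts True, so the formula holds.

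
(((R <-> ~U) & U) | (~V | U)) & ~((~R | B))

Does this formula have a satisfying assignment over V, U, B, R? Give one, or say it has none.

V = False; U = False; B = False; R = True

  ((R <-> ~U) & U) | (~V | U) = True
    (R <-> ~U) & U = False
      R <-> ~U = True
        ~U = True
    ~V | U = True
      ~V = True
  ~((~R | B)) = True
    ~R | B = False
      ~R = False
Both conjuncts True, so the formula holds.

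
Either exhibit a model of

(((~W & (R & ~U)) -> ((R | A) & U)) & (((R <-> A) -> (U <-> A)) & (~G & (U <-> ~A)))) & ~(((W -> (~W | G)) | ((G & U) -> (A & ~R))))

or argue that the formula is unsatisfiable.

UNSATISFIABLE

The conjunct ~(((W -> (~W | G)) | ((G & U) -> (A & ~R)))) is unsatisfiable on its own:
  G = True: this becomes ~((True | (U -> (A & ~R)))) = False.
  G = False: this becomes ~(((W -> ~W) | True)) = False.
So the whole conjunction is unsatisfiable.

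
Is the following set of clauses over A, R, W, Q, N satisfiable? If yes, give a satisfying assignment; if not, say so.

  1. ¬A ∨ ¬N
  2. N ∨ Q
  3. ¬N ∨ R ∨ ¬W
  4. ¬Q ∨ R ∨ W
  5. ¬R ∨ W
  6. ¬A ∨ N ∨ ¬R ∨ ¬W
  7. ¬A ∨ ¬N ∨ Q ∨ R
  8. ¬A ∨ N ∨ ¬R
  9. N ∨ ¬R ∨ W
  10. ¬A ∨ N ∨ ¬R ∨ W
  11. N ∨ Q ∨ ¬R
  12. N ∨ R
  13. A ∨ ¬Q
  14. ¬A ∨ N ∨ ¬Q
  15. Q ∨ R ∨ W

Try A = True:
  (¬A ∨ ¬N) forces N = False.
  (N ∨ Q) forces Q = True.
  clause (¬A ∨ N ∨ ¬Q) is falsified — backtrack.
So A = False.
  then (A ∨ ¬Q) forces Q = False.
  then (N ∨ Q) forces N = True.
Set R = True.
  then (¬R ∨ W) forces W = True.
All clauses satisfied.

A: False, R: True, W: True, Q: False, N: True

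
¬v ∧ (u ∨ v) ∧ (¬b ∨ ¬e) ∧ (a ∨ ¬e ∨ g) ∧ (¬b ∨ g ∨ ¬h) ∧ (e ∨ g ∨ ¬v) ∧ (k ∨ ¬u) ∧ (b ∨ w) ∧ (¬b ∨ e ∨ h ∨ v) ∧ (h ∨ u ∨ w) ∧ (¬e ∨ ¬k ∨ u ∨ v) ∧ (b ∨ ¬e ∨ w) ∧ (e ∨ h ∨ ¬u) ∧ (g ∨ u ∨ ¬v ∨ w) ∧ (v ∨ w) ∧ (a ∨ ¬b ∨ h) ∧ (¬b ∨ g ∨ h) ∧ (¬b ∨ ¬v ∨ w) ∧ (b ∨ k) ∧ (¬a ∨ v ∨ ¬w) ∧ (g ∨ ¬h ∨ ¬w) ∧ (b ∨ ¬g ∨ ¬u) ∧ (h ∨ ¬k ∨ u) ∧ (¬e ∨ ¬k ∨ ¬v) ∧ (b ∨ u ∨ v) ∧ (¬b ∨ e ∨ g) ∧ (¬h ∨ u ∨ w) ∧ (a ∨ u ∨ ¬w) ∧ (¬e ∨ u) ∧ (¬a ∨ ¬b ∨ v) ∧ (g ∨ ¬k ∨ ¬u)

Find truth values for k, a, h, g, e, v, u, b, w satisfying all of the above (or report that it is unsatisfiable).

k=T; a=F; h=T; g=T; e=F; v=F; u=T; b=T; w=T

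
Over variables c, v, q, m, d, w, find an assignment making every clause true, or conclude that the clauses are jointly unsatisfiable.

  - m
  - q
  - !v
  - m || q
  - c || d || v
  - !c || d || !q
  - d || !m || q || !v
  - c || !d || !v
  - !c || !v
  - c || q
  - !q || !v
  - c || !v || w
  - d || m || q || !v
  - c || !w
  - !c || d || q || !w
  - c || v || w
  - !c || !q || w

c=T, v=F, q=T, m=T, d=T, w=T

Unit clause (m) forces m = True.
Unit clause (q) forces q = True.
Unit clause (!v) forces v = False.
Try c = False:
  (c || d || v) forces d = True.
  (c || !w) forces w = False.
  clause (c || v || w) is falsified — backtrack.
So c = True.
  then (!c || d || !q) forces d = True.
  then (!c || !q || w) forces w = True.
All clauses satisfied.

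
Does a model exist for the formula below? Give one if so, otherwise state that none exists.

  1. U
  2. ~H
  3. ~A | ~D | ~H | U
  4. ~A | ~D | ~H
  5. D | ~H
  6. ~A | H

U = True; A = False; H = False; D = True

Unit clause (U) forces U = True.
Unit clause (~H) forces H = False.
In (~A | H) only ~A is left, so A = False.
Set D = True.
Check each clause:
  (U): U holds.
  (~H): ~H holds.
  (~A | ~D | ~H | U): ~A holds.
  (~A | ~D | ~H): ~A holds.
  (D | ~H): D holds.
  (~A | H): ~A holds.
All clauses satisfied.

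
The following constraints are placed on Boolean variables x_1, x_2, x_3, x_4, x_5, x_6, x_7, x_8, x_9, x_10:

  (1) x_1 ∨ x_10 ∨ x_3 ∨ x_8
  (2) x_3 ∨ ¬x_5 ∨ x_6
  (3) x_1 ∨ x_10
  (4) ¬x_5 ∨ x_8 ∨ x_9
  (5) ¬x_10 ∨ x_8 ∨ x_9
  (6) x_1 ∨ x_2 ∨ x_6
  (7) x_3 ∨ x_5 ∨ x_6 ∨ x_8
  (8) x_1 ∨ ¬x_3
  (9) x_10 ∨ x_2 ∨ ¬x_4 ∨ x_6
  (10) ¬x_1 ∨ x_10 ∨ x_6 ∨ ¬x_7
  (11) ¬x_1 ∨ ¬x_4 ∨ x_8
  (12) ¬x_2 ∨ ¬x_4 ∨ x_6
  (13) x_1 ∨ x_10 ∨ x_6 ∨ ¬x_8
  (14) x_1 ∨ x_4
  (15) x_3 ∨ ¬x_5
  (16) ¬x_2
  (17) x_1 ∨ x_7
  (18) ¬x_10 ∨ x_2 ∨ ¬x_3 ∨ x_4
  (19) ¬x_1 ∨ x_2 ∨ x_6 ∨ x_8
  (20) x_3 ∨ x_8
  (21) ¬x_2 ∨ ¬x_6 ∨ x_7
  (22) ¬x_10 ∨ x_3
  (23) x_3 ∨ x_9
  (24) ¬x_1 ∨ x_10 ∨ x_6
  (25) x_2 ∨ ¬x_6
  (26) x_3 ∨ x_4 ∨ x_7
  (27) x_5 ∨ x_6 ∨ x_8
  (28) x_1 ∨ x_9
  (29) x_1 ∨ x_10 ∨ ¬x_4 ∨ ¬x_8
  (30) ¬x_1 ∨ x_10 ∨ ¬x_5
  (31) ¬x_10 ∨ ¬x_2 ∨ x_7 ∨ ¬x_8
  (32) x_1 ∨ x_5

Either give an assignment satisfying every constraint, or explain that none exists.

Unit clause (¬x_2) forces x_2 = False.
In (x_2 ∨ ¬x_6) only ¬x_6 is left, so x_6 = False.
In (x_1 ∨ x_2 ∨ x_6) only x_1 is left, so x_1 = True.
In (¬x_1 ∨ x_2 ∨ x_6 ∨ x_8) only x_8 is left, so x_8 = True.
In (¬x_1 ∨ x_10 ∨ x_6) only x_10 is left, so x_10 = True.
In (¬x_10 ∨ x_3) only x_3 is left, so x_3 = True.
In (¬x_10 ∨ x_2 ∨ ¬x_3 ∨ x_4) only x_4 is left, so x_4 = True.
Set x_5 = False.
Set x_7 = True.
Set x_9 = True.
All clauses satisfied.

x_1 = True; x_2 = False; x_3 = True; x_4 = True; x_5 = False; x_6 = False; x_7 = True; x_8 = True; x_9 = True; x_10 = True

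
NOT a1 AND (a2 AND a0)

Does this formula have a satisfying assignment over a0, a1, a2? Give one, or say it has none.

a0 = True, a1 = False, a2 = True

  NOT a1 = True
  a2 AND a0 = True
Both conjuncts True, so the formula holds.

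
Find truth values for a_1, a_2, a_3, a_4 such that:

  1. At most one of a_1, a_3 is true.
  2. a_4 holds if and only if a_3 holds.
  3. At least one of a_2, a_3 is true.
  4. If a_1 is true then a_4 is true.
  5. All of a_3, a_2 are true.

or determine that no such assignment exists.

a_1=F, a_2=T, a_3=T, a_4=T

  (1) {a_1, a_3}: 1 true — at most one ✓
  (2) a_4=T, a_3=T — same ✓
  (3) {a_2, a_3}: 2 true — at least one ✓
  (4) a_1=F ⇒ a_4: vacuous ✓
  (5) {a_3, a_2}: all 2 true ✓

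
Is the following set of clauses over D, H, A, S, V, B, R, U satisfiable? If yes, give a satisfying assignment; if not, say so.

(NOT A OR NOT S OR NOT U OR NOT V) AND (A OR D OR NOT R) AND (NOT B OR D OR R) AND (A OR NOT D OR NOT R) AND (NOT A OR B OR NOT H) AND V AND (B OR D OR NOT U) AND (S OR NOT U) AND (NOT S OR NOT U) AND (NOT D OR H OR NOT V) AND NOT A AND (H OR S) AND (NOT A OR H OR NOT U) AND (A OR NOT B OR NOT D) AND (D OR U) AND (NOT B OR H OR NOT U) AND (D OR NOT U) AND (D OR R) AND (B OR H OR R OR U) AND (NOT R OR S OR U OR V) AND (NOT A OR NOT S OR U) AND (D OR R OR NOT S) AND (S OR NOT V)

Unit clause (V) forces V = True.
Unit clause (NOT A) forces A = False.
In (S OR NOT V) only S is left, so S = True.
In (NOT S OR NOT U) only NOT U is left, so U = False.
In (D OR U) only D is left, so D = True.
In (A OR NOT D OR NOT R) only NOT R is left, so R = False.
In (NOT D OR H OR NOT V) only H is left, so H = True.
In (A OR NOT B OR NOT D) only NOT B is left, so B = False.
All clauses satisfied.

D = True, H = True, A = False, S = True, V = True, B = False, R = False, U = False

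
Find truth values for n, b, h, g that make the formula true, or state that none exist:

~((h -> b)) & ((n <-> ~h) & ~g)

n: False, b: False, h: True, g: False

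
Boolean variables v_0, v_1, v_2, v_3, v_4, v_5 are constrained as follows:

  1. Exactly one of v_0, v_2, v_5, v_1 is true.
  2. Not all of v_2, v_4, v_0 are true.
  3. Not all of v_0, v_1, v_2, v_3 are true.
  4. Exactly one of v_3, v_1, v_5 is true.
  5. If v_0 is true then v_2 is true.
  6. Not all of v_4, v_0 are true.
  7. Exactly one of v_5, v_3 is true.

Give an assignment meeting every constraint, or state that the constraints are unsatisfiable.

v_0: False, v_1: False, v_2: True, v_3: True, v_4: True, v_5: False

  (1) {v_0, v_2, v_5, v_1}: 1 true — exactly one ✓
  (2) {v_2, v_4, v_0}: 2/3 true — not all ✓
  (3) {v_0, v_1, v_2, v_3}: 2/4 true — not all ✓
  (4) {v_3, v_1, v_5}: 1 true — exactly one ✓
  (5) v_0=F ⇒ v_2: vacuous ✓
  (6) {v_4, v_0}: 1/2 true — not all ✓
  (7) {v_5, v_3}: 1 true — exactly one ✓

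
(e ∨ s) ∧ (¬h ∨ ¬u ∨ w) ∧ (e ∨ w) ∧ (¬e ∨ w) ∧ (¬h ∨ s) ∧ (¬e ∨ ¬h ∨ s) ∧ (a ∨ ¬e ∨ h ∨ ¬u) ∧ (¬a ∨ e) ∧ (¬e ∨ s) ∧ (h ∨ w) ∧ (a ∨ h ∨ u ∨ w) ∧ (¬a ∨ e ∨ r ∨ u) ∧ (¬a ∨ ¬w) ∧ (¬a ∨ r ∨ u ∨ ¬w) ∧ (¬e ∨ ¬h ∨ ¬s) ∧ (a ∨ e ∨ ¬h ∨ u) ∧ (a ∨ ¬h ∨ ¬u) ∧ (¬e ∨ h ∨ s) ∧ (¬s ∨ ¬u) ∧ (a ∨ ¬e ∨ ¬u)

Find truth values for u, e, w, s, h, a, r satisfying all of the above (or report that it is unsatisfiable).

Set u = False.
Set e = False.
  then (e ∨ s) forces s = True.
  then (e ∨ w) forces w = True.
  then (¬a ∨ e) forces a = False.
  then (a ∨ e ∨ ¬h ∨ u) forces h = False.
Set r = False.
All clauses satisfied.

u = False, e = False, w = True, s = True, h = False, a = False, r = False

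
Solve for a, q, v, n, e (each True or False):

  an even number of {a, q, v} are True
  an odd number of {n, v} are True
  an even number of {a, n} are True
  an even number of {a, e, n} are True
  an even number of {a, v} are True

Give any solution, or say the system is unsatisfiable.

No satisfying assignment exists.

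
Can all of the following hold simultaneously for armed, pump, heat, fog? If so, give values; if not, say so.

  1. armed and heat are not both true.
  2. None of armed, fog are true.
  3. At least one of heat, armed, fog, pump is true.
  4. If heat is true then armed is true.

armed=F, pump=T, heat=F, fog=F

  (1) armed=F, heat=F — not both ✓
  (2) {armed, fog}: 0 true — none ✓
  (3) {heat, armed, fog, pump}: 1 true — at least one ✓
  (4) heat=F ⇒ armed: vacuous ✓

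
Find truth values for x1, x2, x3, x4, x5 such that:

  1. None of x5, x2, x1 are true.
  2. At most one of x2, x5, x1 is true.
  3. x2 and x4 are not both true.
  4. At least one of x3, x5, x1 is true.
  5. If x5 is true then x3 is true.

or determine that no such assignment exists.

x1 = False, x2 = False, x3 = True, x4 = False, x5 = False

  (1) {x5, x2, x1}: 0 true — none ✓
  (2) {x2, x5, x1}: 0 true — at most one ✓
  (3) x2=F, x4=F — not both ✓
  (4) {x3, x5, x1}: 1 true — at least one ✓
  (5) x5=F ⇒ x3: vacuous ✓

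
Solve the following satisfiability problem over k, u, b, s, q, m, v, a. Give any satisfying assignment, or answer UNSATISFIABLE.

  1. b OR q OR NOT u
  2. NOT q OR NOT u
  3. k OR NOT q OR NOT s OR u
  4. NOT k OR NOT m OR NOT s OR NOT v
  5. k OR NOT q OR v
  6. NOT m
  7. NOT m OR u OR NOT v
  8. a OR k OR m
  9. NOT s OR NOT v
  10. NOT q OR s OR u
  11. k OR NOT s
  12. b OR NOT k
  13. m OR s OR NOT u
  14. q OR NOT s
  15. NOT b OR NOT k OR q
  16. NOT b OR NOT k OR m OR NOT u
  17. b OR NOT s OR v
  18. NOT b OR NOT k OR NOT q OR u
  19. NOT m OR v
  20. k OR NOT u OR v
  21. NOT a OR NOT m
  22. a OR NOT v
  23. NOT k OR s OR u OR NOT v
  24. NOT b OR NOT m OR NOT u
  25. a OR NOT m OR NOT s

Unit clause (NOT m) forces m = False.
Try k = True:
  (b OR NOT k) forces b = True.
  (NOT b OR NOT k OR q) forces q = True.
  (NOT q OR NOT u) forces u = False.
  clause (NOT b OR NOT k OR NOT q OR u) is falsified — backtrack.
So k = False.
  then (a OR k OR m) forces a = True.
  then (k OR NOT s) forces s = False.
  then (m OR s OR NOT u) forces u = False.
  then (NOT q OR s OR u) forces q = False.
Set b = True.
Set v = True.
All clauses satisfied.

k: False; u: False; b: True; s: False; q: False; m: False; v: True; a: True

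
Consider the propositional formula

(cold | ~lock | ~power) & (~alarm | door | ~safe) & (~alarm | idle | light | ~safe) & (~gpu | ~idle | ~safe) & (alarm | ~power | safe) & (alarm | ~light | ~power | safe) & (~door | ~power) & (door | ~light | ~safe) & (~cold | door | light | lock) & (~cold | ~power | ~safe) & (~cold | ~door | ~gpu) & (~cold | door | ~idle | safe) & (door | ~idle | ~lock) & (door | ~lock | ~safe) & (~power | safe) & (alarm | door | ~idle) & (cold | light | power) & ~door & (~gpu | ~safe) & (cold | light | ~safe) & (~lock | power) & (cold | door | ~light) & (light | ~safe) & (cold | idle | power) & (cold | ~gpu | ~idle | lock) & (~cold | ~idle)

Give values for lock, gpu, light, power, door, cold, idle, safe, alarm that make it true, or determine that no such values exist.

Unit clause (~door) forces door = False.
Try lock = True:
  (door | ~idle | ~lock) forces idle = False.
  (door | ~lock | ~safe) forces safe = False.
  (~power | safe) forces power = False.
  clause (~lock | power) is falsified — backtrack.
So lock = False.
Set gpu = False.
Try light = False:
  (~cold | door | light | lock) forces cold = False.
  (cold | light | power) forces power = True.
  (~power | safe) forces safe = True.
  clause (cold | light | ~safe) is falsified — backtrack.
So light = True.
  then (door | ~light | ~safe) forces safe = False.
  then (~power | safe) forces power = False.
  then (cold | door | ~light) forces cold = True.
  then (~cold | ~idle) forces idle = False.
Set alarm = False.
All clauses satisfied.

lock: False, gpu: False, light: True, power: False, door: False, cold: True, idle: False, safe: False, alarm: False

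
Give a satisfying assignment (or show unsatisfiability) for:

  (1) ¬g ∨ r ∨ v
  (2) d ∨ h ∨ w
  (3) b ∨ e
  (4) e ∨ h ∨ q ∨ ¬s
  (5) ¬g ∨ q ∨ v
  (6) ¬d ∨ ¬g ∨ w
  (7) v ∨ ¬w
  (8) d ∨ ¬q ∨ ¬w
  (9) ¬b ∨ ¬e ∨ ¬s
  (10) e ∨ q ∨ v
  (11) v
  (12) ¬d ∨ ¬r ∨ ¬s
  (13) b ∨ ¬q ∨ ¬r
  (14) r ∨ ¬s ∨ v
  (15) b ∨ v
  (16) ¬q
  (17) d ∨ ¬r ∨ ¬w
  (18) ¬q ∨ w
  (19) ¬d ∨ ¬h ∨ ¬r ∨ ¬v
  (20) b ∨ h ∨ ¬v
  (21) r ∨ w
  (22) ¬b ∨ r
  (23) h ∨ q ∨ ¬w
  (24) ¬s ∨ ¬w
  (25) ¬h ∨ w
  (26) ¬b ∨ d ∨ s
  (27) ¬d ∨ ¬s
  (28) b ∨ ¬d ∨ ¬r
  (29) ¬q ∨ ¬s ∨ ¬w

s: False, w: True, e: True, q: False, h: True, g: True, d: False, b: False, v: True, r: False

Unit clause (v) forces v = True.
Unit clause (¬q) forces q = False.
Try s = True:
  (¬s ∨ ¬w) forces w = False.
  (r ∨ w) forces r = True.
  (¬d ∨ ¬r ∨ ¬s) forces d = False.
  (d ∨ h ∨ w) forces h = True.
  clause (¬h ∨ w) is falsified — backtrack.
So s = False.
Set w = True.
  then (h ∨ q ∨ ¬w) forces h = True.
Set e = True.
Set g = True.
Set d = False.
  then (d ∨ ¬r ∨ ¬w) forces r = False.
  then (¬b ∨ r) forces b = False.
All clauses satisfied.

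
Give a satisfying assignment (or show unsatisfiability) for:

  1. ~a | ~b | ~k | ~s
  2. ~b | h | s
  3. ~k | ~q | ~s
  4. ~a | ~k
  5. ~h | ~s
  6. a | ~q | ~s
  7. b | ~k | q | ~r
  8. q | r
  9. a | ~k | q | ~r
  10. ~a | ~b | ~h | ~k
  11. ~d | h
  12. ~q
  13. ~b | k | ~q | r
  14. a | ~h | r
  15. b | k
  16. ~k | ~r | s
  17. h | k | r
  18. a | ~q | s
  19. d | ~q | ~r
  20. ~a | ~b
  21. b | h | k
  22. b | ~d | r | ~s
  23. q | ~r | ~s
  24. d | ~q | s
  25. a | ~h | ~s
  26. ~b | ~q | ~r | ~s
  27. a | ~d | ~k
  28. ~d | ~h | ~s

Unit clause (~q) forces q = False.
In (q | r) only r is left, so r = True.
In (q | ~r | ~s) only ~s is left, so s = False.
In (~k | ~r | s) only ~k is left, so k = False.
In (b | k) only b is left, so b = True.
In (~a | ~b) only ~a is left, so a = False.
In (~b | h | s) only h is left, so h = True.
Set d = True.
All clauses satisfied.

a=F, h=T, s=F, b=T, k=F, q=F, r=T, d=T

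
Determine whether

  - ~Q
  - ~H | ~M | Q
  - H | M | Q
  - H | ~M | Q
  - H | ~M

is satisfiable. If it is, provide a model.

M = False, Q = False, H = True

Unit clause (~Q) forces Q = False.
Try M = True:
  (~H | ~M | Q) forces H = False.
  clause (H | ~M | Q) is falsified — backtrack.
So M = False.
  then (H | M | Q) forces H = True.
Check each clause:
  (~Q): ~Q holds.
  (~H | ~M | Q): ~M holds.
  (H | M | Q): H holds.
  (H | ~M | Q): H holds.
  (H | ~M): H holds.
All clauses satisfied.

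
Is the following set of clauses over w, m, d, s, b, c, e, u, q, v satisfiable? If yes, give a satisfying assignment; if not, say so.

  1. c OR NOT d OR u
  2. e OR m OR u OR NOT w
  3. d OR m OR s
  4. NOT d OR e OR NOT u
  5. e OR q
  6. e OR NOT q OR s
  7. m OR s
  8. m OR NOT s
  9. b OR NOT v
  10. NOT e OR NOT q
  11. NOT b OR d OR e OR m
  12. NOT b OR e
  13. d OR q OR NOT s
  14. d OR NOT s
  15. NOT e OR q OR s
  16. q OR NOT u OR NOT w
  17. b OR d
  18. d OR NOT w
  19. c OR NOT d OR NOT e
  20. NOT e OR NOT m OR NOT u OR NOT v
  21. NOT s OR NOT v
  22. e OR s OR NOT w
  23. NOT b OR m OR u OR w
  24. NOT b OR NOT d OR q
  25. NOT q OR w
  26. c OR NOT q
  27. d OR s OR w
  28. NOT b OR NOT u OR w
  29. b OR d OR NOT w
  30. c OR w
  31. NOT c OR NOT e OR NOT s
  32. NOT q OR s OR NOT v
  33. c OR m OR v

w = True, m = True, d = True, s = True, b = False, c = True, e = False, u = False, q = True, v = False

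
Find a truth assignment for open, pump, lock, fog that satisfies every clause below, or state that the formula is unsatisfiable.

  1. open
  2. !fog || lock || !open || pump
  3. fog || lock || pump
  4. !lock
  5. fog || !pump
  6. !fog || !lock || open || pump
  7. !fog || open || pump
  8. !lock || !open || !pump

open = True; pump = True; lock = False; fog = True

Unit clause (open) forces open = True.
Unit clause (!lock) forces lock = False.
Try pump = False:
  (!fog || lock || !open || pump) forces fog = False.
  clause (fog || lock || pump) is falsified — backtrack.
So pump = True.
  then (fog || !pump) forces fog = True.
All clauses satisfied.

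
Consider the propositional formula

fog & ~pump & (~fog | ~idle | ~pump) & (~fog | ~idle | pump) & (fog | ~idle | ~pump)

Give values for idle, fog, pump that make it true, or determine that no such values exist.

Unit clause (fog) forces fog = True.
Unit clause (~pump) forces pump = False.
In (~fog | ~idle | pump) only ~idle is left, so idle = False.
Check each clause:
  (fog): fog holds.
  (~pump): ~pump holds.
  (~fog | ~idle | ~pump): ~idle holds.
  (~fog | ~idle | pump): ~idle holds.
  (fog | ~idle | ~pump): fog holds.
All clauses satisfied.

idle=F; fog=T; pump=F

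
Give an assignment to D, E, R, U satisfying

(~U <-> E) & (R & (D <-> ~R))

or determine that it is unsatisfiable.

D = False; E = False; R = True; U = True

  ~U <-> E = True
    ~U = False
  R & (D <-> ~R) = True
    D <-> ~R = True
      ~R = False
Both conjuncts True, so the formula holds.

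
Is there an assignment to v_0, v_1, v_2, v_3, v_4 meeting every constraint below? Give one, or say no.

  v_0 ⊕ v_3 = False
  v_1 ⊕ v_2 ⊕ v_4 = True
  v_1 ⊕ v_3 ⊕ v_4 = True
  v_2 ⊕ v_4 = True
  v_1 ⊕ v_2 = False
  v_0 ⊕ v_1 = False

v_0: False; v_1: False; v_2: False; v_3: False; v_4: True

v_0 ⊕ v_3 = F ⊕ F = False ✓
v_1 ⊕ v_2 ⊕ v_4 = F ⊕ F ⊕ T = True ✓
v_1 ⊕ v_3 ⊕ v_4 = F ⊕ F ⊕ T = True ✓
v_2 ⊕ v_4 = F ⊕ T = True ✓
v_1 ⊕ v_2 = F ⊕ F = False ✓
v_0 ⊕ v_1 = F ⊕ F = False ✓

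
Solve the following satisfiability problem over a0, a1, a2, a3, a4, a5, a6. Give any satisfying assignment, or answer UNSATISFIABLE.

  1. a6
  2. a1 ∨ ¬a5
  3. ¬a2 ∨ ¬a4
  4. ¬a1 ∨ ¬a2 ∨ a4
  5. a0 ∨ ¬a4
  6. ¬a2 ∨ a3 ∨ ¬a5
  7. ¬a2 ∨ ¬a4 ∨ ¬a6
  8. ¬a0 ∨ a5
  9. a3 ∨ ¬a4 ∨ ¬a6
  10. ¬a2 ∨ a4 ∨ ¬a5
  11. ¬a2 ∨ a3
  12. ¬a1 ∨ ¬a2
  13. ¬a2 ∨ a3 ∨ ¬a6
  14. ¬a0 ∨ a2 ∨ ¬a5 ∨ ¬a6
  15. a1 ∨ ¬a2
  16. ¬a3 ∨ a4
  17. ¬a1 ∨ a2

Unit clause (a6) forces a6 = True.
Try a0 = True:
  (¬a0 ∨ a5) forces a5 = True.
  (a1 ∨ ¬a5) forces a1 = True.
  (¬a1 ∨ ¬a2) forces a2 = False.
  clause (¬a0 ∨ a2 ∨ ¬a5 ∨ ¬a6) is falsified — backtrack.
So a0 = False.
  then (a0 ∨ ¬a4) forces a4 = False.
  then (¬a3 ∨ a4) forces a3 = False.
  then (¬a2 ∨ a3) forces a2 = False.
  then (¬a1 ∨ a2) forces a1 = False.
  then (a1 ∨ ¬a5) forces a5 = False.
All clauses satisfied.

a0 = False, a1 = False, a2 = False, a3 = False, a4 = False, a5 = False, a6 = True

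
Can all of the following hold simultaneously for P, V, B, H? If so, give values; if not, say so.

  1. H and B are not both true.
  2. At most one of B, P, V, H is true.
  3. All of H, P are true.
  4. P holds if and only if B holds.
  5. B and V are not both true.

Case P = True:
  (2) with P=T forces B = False.
  Constraint (4) is violated (P=T, B=F) — contradiction.
Case P = False:
  Constraint (3) is violated (P=F) — contradiction.
Both cases fail — unsatisfiable.

The formula is unsatisfiable.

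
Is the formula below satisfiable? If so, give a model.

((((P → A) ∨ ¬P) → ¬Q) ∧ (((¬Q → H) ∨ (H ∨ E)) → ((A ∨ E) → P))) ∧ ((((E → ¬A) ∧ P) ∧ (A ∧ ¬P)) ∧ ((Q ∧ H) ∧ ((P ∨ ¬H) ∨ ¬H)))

Unsatisfiable — no assignment works.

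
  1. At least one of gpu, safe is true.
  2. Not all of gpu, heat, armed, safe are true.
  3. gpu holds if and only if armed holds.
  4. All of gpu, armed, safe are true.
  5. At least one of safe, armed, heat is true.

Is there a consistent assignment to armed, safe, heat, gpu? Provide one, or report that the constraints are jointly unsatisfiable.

armed=T; safe=T; heat=F; gpu=T

  (1) {gpu, safe}: 2 true — at least one ✓
  (2) {gpu, heat, armed, safe}: 3/4 true — not all ✓
  (3) gpu=T, armed=T — same ✓
  (4) {gpu, armed, safe}: all 3 true ✓
  (5) {safe, armed, heat}: 2 true — at least one ✓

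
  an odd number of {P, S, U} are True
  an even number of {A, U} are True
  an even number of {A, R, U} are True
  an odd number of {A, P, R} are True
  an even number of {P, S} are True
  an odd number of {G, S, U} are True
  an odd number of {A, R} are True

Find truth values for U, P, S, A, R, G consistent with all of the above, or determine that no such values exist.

U = True; P = False; S = False; A = True; R = False; G = False

{P, S, U}: 1 true → odd ✓
{A, U}: 2 true → even ✓
{A, R, U}: 2 true → even ✓
{A, P, R}: 1 true → odd ✓
{P, S}: 0 true → even ✓
{G, S, U}: 1 true → odd ✓
{A, R}: 1 true → odd ✓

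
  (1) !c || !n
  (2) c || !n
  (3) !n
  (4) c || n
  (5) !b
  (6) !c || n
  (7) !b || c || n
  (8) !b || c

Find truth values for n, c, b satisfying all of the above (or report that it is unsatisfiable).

Case n = True:
  Clause (!n) is falsified — contradiction.
Case n = False:
  (c || n) forces c = True.
  Clause (!c || n) is falsified — contradiction.
Both cases fail, so the formula is unsatisfiable.

The formula is unsatisfiable.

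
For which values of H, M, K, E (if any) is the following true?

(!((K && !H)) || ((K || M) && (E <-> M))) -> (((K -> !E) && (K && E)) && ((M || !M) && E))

H = False, M = True, K = True, E = False

  (!((K && !H)) || ((K || M) && (E <-> M))) -> (((K -> !E) && (K && E)) && ((M || !M) && E)) = True
    !((K && !H)) || ((K || M) && (E <-> M)) = False
      !((K && !H)) = False
        K && !H = True
          !H = True
      (K || M) && (E <-> M) = False
        K || M = True
        E <-> M = False
    ((K -> !E) && (K && E)) && ((M || !M) && E) = False
      (K -> !E) && (K && E) = False
        K -> !E = True
          !E = True
        K && E = False
      (M || !M) && E = False
        M || !M = True
          !M = False
The formula evaluates to True.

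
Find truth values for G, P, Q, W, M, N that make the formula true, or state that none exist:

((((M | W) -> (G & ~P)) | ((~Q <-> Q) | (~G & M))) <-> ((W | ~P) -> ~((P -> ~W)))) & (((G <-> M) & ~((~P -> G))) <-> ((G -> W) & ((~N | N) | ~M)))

G: False; P: False; Q: False; W: True; M: False; N: True

  (((M | W) -> (G & ~P)) | ((~Q <-> Q) | (~G & M))) <-> ((W | ~P) -> ~((P -> ~W))) = True
    ((M | W) -> (G & ~P)) | ((~Q <-> Q) | (~G & M)) = False
      (M | W) -> (G & ~P) = False
        M | W = True
        G & ~P = False
          ~P = True
      (~Q <-> Q) | (~G & M) = False
        ~Q <-> Q = False
          ~Q = True
        ~G & M = False
          ~G = True
    (W | ~P) -> ~((P -> ~W)) = False
      W | ~P = True
        ~P = True
      ~((P -> ~W)) = False
        P -> ~W = True
          ~W = False
  ((G <-> M) & ~((~P -> G))) <-> ((G -> W) & ((~N | N) | ~M)) = True
    (G <-> M) & ~((~P -> G)) = True
      G <-> M = True
      ~((~P -> G)) = True
        ~P -> G = False
          ~P = True
    (G -> W) & ((~N | N) | ~M) = True
      G -> W = True
      (~N | N) | ~M = True
        ~N | N = True
          ~N = False
        ~M = True
Both conjuncts True, so the formula holds.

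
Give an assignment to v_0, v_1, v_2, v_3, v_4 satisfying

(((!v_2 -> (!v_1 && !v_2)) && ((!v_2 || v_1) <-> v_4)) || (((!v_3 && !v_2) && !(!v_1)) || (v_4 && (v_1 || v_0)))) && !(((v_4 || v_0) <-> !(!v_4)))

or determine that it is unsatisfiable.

v_0=T, v_1=F, v_2=T, v_3=T, v_4=F

  ((!v_2 -> (!v_1 && !v_2)) && ((!v_2 || v_1) <-> v_4)) || (((!v_3 && !v_2) && !(!v_1)) || (v_4 && (v_1 || v_0))) = True
    (!v_2 -> (!v_1 && !v_2)) && ((!v_2 || v_1) <-> v_4) = True
      !v_2 -> (!v_1 && !v_2) = True
        !v_2 = False
        !v_1 && !v_2 = False
          !v_1 = True
          !v_2 = False
      (!v_2 || v_1) <-> v_4 = True
        !v_2 || v_1 = False
          !v_2 = False
    ((!v_3 && !v_2) && !(!v_1)) || (v_4 && (v_1 || v_0)) = False
      (!v_3 && !v_2) && !(!v_1) = False
        !v_3 && !v_2 = False
          !v_3 = False
          !v_2 = False
        !(!v_1) = False
          !v_1 = True
      v_4 && (v_1 || v_0) = False
        v_1 || v_0 = True
  !(((v_4 || v_0) <-> !(!v_4))) = True
    (v_4 || v_0) <-> !(!v_4) = False
      v_4 || v_0 = True
      !(!v_4) = False
        !v_4 = True
Both conjuncts True, so the formula holds.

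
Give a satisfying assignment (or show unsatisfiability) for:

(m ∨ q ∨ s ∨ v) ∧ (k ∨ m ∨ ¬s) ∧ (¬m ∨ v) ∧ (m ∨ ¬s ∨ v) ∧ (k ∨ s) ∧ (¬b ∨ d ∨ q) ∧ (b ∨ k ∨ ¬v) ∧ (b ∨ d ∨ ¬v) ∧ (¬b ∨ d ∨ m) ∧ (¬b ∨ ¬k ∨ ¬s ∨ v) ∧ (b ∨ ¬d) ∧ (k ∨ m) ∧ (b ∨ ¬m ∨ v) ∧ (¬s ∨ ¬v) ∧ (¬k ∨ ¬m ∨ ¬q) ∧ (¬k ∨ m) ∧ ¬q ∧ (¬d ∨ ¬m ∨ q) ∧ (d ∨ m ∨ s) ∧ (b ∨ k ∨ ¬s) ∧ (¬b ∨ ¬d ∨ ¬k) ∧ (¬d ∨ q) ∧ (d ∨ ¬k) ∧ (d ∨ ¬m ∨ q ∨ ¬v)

Case q = True:
  Clause (¬q) is falsified — contradiction.
Case q = False:
  (¬d ∨ q) forces d = False.
  (¬b ∨ d ∨ q) forces b = False.
  (b ∨ d ∨ ¬v) forces v = False.
  (¬m ∨ v) forces m = False.
  (m ∨ q ∨ s ∨ v) forces s = True.
  Clause (m ∨ ¬s ∨ v) is falsified — contradiction.
Both cases fail, so the formula is unsatisfiable.

No satisfying assignment exists.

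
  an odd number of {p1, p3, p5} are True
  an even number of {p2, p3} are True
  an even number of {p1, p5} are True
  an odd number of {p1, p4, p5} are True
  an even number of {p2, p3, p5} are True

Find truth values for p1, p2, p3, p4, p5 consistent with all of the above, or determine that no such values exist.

p1=F, p2=T, p3=T, p4=T, p5=F

{p1, p3, p5}: 1 true → odd ✓
{p2, p3}: 2 true → even ✓
{p1, p5}: 0 true → even ✓
{p1, p4, p5}: 1 true → odd ✓
{p2, p3, p5}: 2 true → even ✓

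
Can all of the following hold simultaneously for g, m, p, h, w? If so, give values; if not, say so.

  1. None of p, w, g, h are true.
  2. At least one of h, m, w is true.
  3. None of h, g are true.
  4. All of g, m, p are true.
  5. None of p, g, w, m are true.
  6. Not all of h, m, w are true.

Case g = True:
  Constraint (1) is violated (g=T) — contradiction.
Case g = False:
  Constraint (4) is violated (g=F) — contradiction.
Both cases fail — unsatisfiable.

Unsatisfiable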